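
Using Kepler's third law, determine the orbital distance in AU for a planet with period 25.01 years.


a = P^(2/3) = 25.01^(2/3) = 8.5522

8.5522 AU


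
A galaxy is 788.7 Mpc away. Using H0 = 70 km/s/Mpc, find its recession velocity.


v = H0 * d = 70 * 788.7 = 55209.0

55209.0 km/s


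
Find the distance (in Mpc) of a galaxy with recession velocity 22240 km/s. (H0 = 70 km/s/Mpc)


d = v / H0 = 22240 / 70 = 317.7143

317.7143 Mpc


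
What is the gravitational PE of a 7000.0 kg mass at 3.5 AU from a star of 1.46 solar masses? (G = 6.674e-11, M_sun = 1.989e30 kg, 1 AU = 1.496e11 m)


M = 1.46 * 1.989e30 kg = 2.90394e+30 kg; r = 3.5 AU * 1.496e11 m/AU = 5.236e+11 m. U = -GM*m/r = -(6.674e-11 * 2.90394e+30 * 7000.0) / 5.236e+11 = -2.591e+12

-2.591e+12 J


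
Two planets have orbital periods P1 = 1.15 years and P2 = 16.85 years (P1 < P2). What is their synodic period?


1/P_syn = |1/P1 - 1/P2| = |1/1.15 - 1/16.85| => P_syn = 1.2342

1.2342 years


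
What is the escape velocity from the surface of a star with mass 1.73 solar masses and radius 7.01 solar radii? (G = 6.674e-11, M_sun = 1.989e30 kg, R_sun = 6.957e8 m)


M = 1.73 * 1.989e30 kg = 3.44097e+30 kg; R = 7.01 * 6.957e8 m = 4.876857e+09 m. v_esc = sqrt(2GM/R) = sqrt(2 * 6.674e-11 * 3.44097e+30 / 4.876857e+09) = 306887.0281

306887.0281 m/s


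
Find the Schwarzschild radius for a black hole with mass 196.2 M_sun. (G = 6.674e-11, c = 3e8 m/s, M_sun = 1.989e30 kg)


M = 196.2 * 1.989e30 kg = 3.902418e+32 kg. rs = 2GM/c^2 = 2 * 6.674e-11 * 3.902418e+32 / (3e8)^2 = 578771.9496

578771.9496 m


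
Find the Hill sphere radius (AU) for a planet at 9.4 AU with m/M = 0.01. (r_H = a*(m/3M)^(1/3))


r_H = a * (m/3M)^(1/3) = 9.4 * (0.01/3)^(1/3) = 1.4042

1.4042 AU


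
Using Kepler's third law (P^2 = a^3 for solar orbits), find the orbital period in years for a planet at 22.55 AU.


P = a^(3/2) = 22.55^1.5 = 107.0828

107.0828 years


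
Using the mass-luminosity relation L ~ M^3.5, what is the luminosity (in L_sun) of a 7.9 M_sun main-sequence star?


L/L_sun = (M/M_sun)^3.5 = 7.9^3.5 = 1385.7817

1385.7817 L_sun


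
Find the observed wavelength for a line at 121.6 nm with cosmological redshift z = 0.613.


lam_obs = lam_emit * (1 + z) = 121.6 * (1 + 0.613) = 196.1408

196.1408 nm


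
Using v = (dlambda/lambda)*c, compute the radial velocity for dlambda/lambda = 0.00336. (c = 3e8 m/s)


v = (dlambda/lambda) * c = 0.00336 * 3e8 = 1.008e+06

1.008e+06 m/s


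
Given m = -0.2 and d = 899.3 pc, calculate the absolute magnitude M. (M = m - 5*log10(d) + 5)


M = m - 5*log10(d) + 5 = -0.2 - 5*log10(899.3) + 5 = -9.9695

-9.9695


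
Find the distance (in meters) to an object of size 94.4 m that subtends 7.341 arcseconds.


D = size / theta_rad, theta_rad = 7.341 * pi/(180*3600) = 3.559e-05, D = 2.652e+06

2.652e+06 m


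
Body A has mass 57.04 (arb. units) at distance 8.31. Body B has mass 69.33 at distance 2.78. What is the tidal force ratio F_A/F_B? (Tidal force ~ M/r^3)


Ratio = (M1/r1^3) / (M2/r2^3) = (57.04/8.31^3) / (69.33/2.78^3) = 0.0308

0.0308


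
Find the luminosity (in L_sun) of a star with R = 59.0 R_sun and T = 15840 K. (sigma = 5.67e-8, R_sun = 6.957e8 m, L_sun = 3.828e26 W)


R = 59.0 * 6.957e8 m = 4.10463e+10 m. L = 4*pi*R^2*sigma*T^4 = 4*pi*(4.10463e+10)^2 * 5.67e-8 * 15840^4 = 7.557212982e+31 W. L/L_sun = 7.557212982e+31 / 3.828e26 = 197419.3569

197419.3569 L_sun


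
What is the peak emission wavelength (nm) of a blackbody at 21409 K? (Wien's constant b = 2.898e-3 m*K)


lam_max = b / T = 2.898e-3 / 21409 = 1.354e-07 m = 135.3636 nm

135.3636 nm


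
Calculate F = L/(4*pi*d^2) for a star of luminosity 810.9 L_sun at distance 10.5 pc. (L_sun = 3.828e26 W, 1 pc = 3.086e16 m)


F = L / (4*pi*d^2) = 3.104e+29 / (4*pi*(3.240e+17)^2) = 2.353e-07

2.353e-07 W/m^2


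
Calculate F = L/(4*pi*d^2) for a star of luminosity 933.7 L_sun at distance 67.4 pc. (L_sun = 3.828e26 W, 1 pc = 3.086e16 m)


F = L / (4*pi*d^2) = 3.574e+29 / (4*pi*(2.080e+18)^2) = 6.574e-09

6.574e-09 W/m^2


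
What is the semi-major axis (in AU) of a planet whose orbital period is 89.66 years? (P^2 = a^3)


a = P^(2/3) = 89.66^(2/3) = 20.0324

20.0324 AU


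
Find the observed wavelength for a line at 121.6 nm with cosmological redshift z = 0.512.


lam_obs = lam_emit * (1 + z) = 121.6 * (1 + 0.512) = 183.8592

183.8592 nm


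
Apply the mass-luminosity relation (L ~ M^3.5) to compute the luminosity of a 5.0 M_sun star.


L/L_sun = (M/M_sun)^3.5 = 5.0^3.5 = 279.5085

279.5085 L_sun


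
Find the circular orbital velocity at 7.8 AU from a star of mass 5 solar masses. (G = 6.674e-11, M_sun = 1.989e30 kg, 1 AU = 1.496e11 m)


v = sqrt(GM/r) = sqrt(6.674e-11 * 9.945e+30 / 1.167e+12) = 23849.6712

23849.6712 m/s


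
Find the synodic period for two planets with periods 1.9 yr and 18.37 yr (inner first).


1/P_syn = |1/P1 - 1/P2| = |1/1.9 - 1/18.37| => P_syn = 2.1192

2.1192 years


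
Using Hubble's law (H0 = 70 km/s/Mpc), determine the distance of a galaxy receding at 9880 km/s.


d = v / H0 = 9880 / 70 = 141.1429

141.1429 Mpc


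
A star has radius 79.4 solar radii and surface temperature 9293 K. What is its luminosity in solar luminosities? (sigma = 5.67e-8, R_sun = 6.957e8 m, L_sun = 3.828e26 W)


R = 79.4 * 6.957e8 m = 5.523858e+10 m. L = 4*pi*R^2*sigma*T^4 = 4*pi*(5.523858e+10)^2 * 5.67e-8 * 9293^4 = 1.621442989e+31 W. L/L_sun = 1.621442989e+31 / 3.828e26 = 42357.4448

42357.4448 L_sun


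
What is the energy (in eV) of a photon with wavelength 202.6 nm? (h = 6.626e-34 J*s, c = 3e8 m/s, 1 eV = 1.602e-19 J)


E = hc/lambda = 6.626e-34 * 3e8 / 2.026e-07 = 9.811e-19 J = 6.1245 eV

6.1245 eV


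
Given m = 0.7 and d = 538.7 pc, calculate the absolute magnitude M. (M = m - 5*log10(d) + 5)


M = m - 5*log10(d) + 5 = 0.7 - 5*log10(538.7) + 5 = -7.9567

-7.9567


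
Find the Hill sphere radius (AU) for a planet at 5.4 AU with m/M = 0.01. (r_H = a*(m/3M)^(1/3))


r_H = a * (m/3M)^(1/3) = 5.4 * (0.01/3)^(1/3) = 0.8067

0.8067 AU


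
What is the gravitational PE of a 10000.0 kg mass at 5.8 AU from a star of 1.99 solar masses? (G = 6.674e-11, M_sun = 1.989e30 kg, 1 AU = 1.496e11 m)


M = 1.99 * 1.989e30 kg = 3.95811e+30 kg; r = 5.8 AU * 1.496e11 m/AU = 8.6768e+11 m. U = -GM*m/r = -(6.674e-11 * 3.95811e+30 * 10000.0) / 8.6768e+11 = -3.044e+12

-3.044e+12 J


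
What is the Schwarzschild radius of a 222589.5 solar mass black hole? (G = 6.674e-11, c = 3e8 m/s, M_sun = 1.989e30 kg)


M = 222589.5 * 1.989e30 kg = 4.427305155e+35 kg. rs = 2GM/c^2 = 2 * 6.674e-11 * 4.427305155e+35 / (3e8)^2 = 6.566e+08

6.566e+08 m


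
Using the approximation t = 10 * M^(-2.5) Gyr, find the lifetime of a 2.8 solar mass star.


t = 10 * M^(-2.5) = 10 * 2.8^(-2.5) = 0.7623

0.7623 Gyr


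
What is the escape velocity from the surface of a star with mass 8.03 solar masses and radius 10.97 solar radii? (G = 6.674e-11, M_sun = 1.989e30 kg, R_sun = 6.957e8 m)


M = 8.03 * 1.989e30 kg = 1.597167e+31 kg; R = 10.97 * 6.957e8 m = 7.631829e+09 m. v_esc = sqrt(2GM/R) = sqrt(2 * 6.674e-11 * 1.597167e+31 / 7.631829e+09) = 528529.1534

528529.1534 m/s


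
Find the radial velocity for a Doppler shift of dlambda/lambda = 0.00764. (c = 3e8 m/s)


v = (dlambda/lambda) * c = 0.00764 * 3e8 = 2.292e+06

2.292e+06 m/s


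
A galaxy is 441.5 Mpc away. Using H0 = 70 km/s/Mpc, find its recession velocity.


v = H0 * d = 70 * 441.5 = 30905.0

30905.0 km/s


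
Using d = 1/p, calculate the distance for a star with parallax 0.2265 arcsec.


d = 1/p = 1/0.2265 = 4.415

4.415 pc


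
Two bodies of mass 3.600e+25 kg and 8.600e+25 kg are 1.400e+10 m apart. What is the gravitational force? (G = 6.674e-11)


F = G*m1*m2/r^2 = 6.674e-11 * 3.600e+25 * 8.600e+25 / (1.400e+10)^2 = 6.674e-11 * 3.096e+51 / 1.960e+20 = 1.054e+21

1.054e+21 N


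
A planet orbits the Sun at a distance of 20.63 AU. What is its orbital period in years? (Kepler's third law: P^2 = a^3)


P = a^(3/2) = 20.63^1.5 = 93.702

93.702 years


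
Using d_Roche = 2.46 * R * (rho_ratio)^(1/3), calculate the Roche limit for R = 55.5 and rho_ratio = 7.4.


d_Roche = 2.46 * 55.5 * 7.4^(1/3) = 266.0554

266.0554


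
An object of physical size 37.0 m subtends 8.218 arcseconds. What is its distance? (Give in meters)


D = size / theta_rad, theta_rad = 8.218 * pi/(180*3600) = 3.984e-05, D = 928668.5119

928668.5119 m


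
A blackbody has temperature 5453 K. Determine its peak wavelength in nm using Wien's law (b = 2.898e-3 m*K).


lam_max = b / T = 2.898e-3 / 5453 = 5.315e-07 m = 531.4506 nm

531.4506 nm


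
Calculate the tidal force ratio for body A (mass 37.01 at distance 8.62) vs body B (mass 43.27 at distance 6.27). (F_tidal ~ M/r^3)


Ratio = (M1/r1^3) / (M2/r2^3) = (37.01/8.62^3) / (43.27/6.27^3) = 0.3292

0.3292


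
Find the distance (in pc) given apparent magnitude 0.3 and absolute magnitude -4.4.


d = 10^((m - M + 5)/5) = 10^((0.3 - -4.4 + 5)/5) = 87.0964

87.0964 pc


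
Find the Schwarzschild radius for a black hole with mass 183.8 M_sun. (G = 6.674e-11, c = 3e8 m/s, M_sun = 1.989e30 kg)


M = 183.8 * 1.989e30 kg = 3.655782e+32 kg. rs = 2GM/c^2 = 2 * 6.674e-11 * 3.655782e+32 / (3e8)^2 = 542193.0904

542193.0904 m


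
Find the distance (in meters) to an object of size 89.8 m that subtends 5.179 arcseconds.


D = size / theta_rad, theta_rad = 5.179 * pi/(180*3600) = 2.511e-05, D = 3.576e+06

3.576e+06 m


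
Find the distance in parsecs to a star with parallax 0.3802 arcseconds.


d = 1/p = 1/0.3802 = 2.6302

2.6302 pc


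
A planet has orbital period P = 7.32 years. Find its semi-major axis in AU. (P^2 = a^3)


a = P^(2/3) = 7.32^(2/3) = 3.77

3.77 AU


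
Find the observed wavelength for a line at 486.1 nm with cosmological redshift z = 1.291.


lam_obs = lam_emit * (1 + z) = 486.1 * (1 + 1.291) = 1113.6551

1113.6551 nm


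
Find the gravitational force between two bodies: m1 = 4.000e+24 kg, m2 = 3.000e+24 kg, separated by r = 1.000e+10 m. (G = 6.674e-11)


F = G*m1*m2/r^2 = 6.674e-11 * 4.000e+24 * 3.000e+24 / (1.000e+10)^2 = 6.674e-11 * 1.200e+49 / 1.000e+20 = 8.009e+18

8.009e+18 N


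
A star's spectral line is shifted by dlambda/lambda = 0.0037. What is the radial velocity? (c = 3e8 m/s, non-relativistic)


v = (dlambda/lambda) * c = 0.0037 * 3e8 = 1.110e+06

1.110e+06 m/s


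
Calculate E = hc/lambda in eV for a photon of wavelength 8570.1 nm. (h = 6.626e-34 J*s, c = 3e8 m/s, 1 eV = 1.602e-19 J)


E = hc/lambda = 6.626e-34 * 3e8 / 8.570e-06 = 2.319e-20 J = 0.1448 eV

0.1448 eV


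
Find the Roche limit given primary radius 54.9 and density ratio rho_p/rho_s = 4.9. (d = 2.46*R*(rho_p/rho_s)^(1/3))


d_Roche = 2.46 * 54.9 * 4.9^(1/3) = 229.3891

229.3891


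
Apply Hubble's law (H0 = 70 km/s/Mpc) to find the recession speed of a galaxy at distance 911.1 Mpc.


v = H0 * d = 70 * 911.1 = 63777.0

63777.0 km/s


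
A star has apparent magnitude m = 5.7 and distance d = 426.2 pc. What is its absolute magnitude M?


M = m - 5*log10(d) + 5 = 5.7 - 5*log10(426.2) + 5 = -2.4481

-2.4481


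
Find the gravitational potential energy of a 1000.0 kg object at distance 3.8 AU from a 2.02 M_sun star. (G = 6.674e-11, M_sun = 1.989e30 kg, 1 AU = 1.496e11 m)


M = 2.02 * 1.989e30 kg = 4.01778e+30 kg; r = 3.8 AU * 1.496e11 m/AU = 5.6848e+11 m. U = -GM*m/r = -(6.674e-11 * 4.01778e+30 * 1000.0) / 5.6848e+11 = -4.717e+11

-4.717e+11 J


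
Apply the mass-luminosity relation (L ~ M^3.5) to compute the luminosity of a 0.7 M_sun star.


L/L_sun = (M/M_sun)^3.5 = 0.7^3.5 = 0.287

0.287 L_sun


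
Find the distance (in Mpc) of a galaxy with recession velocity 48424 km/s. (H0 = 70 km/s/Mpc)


d = v / H0 = 48424 / 70 = 691.7714

691.7714 Mpc


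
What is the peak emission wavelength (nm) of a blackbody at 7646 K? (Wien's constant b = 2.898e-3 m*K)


lam_max = b / T = 2.898e-3 / 7646 = 3.790e-07 m = 379.0217 nm

379.0217 nm


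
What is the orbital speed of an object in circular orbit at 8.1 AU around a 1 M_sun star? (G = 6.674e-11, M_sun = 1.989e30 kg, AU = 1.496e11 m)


v = sqrt(GM/r) = sqrt(6.674e-11 * 1.989e+30 / 1.212e+12) = 10466.5171

10466.5171 m/s


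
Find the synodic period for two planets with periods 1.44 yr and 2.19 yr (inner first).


1/P_syn = |1/P1 - 1/P2| = |1/1.44 - 1/2.19| => P_syn = 4.2048

4.2048 years


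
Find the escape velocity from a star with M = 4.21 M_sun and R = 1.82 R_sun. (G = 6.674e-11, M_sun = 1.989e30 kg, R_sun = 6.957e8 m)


M = 4.21 * 1.989e30 kg = 8.37369e+30 kg; R = 1.82 * 6.957e8 m = 1.266174e+09 m. v_esc = sqrt(2GM/R) = sqrt(2 * 6.674e-11 * 8.37369e+30 / 1.266174e+09) = 939549.883

939549.883 m/s


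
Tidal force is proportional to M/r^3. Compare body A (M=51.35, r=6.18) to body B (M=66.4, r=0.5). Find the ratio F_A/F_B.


Ratio = (M1/r1^3) / (M2/r2^3) = (51.35/6.18^3) / (66.4/0.5^3) = 4.096e-04

4.096e-04


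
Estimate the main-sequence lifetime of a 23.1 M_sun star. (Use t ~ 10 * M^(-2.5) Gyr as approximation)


t = 10 * M^(-2.5) = 10 * 23.1^(-2.5) = 0.0039

0.0039 Gyr


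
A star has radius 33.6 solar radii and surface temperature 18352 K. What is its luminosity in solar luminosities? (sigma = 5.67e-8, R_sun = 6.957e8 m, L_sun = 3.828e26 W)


R = 33.6 * 6.957e8 m = 2.337552e+10 m. L = 4*pi*R^2*sigma*T^4 = 4*pi*(2.337552e+10)^2 * 5.67e-8 * 18352^4 = 4.416203592e+31 W. L/L_sun = 4.416203592e+31 / 3.828e26 = 115365.8201

115365.8201 L_sun


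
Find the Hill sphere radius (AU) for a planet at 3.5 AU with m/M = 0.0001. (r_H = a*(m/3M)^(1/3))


r_H = a * (m/3M)^(1/3) = 3.5 * (0.0001/3)^(1/3) = 0.1126

0.1126 AU


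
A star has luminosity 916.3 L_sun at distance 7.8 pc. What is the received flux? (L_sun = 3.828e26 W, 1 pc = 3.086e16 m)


F = L / (4*pi*d^2) = 3.508e+29 / (4*pi*(2.407e+17)^2) = 4.817e-07

4.817e-07 W/m^2


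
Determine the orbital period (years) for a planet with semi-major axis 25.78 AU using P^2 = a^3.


P = a^(3/2) = 25.78^1.5 = 130.8954

130.8954 years


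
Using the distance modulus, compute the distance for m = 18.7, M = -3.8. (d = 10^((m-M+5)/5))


d = 10^((m - M + 5)/5) = 10^((18.7 - -3.8 + 5)/5) = 316227.766

316227.766 pc


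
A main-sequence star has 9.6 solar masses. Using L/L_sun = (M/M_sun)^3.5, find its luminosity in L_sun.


L/L_sun = (M/M_sun)^3.5 = 9.6^3.5 = 2741.2542

2741.2542 L_sun


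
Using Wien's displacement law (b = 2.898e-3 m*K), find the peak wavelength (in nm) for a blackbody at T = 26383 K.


lam_max = b / T = 2.898e-3 / 26383 = 1.098e-07 m = 109.8435 nm

109.8435 nm


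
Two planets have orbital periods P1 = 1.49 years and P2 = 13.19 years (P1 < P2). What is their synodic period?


1/P_syn = |1/P1 - 1/P2| = |1/1.49 - 1/13.19| => P_syn = 1.6798

1.6798 years


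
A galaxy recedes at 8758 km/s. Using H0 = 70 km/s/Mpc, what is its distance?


d = v / H0 = 8758 / 70 = 125.1143

125.1143 Mpc


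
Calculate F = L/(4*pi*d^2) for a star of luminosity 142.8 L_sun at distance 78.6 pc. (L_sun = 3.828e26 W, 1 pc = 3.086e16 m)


F = L / (4*pi*d^2) = 5.466e+28 / (4*pi*(2.426e+18)^2) = 7.394e-10

7.394e-10 W/m^2


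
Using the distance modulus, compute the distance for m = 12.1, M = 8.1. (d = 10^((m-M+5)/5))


d = 10^((m - M + 5)/5) = 10^((12.1 - 8.1 + 5)/5) = 63.0957

63.0957 pc


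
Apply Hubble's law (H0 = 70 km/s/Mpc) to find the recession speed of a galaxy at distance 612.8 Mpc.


v = H0 * d = 70 * 612.8 = 42896.0

42896.0 km/s


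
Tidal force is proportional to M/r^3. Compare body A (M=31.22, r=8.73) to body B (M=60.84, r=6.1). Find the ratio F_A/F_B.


Ratio = (M1/r1^3) / (M2/r2^3) = (31.22/8.73^3) / (60.84/6.1^3) = 0.1751

0.1751


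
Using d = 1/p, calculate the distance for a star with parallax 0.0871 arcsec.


d = 1/p = 1/0.0871 = 11.4811

11.4811 pc


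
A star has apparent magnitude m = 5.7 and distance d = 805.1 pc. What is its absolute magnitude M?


M = m - 5*log10(d) + 5 = 5.7 - 5*log10(805.1) + 5 = -3.8292

-3.8292


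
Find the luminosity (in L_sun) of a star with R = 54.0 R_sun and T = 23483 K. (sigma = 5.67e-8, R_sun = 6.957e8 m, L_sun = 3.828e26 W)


R = 54.0 * 6.957e8 m = 3.75678e+10 m. L = 4*pi*R^2*sigma*T^4 = 4*pi*(3.75678e+10)^2 * 5.67e-8 * 23483^4 = 3.058009017e+32 W. L/L_sun = 3.058009017e+32 / 3.828e26 = 798852.9303

798852.9303 L_sun


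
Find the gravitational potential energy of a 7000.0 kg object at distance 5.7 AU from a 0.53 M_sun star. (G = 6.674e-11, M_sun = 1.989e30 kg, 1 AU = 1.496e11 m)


M = 0.53 * 1.989e30 kg = 1.05417e+30 kg; r = 5.7 AU * 1.496e11 m/AU = 8.5272e+11 m. U = -GM*m/r = -(6.674e-11 * 1.05417e+30 * 7000.0) / 8.5272e+11 = -5.775e+11

-5.775e+11 J


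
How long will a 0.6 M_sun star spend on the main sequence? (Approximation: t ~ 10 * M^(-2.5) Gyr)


t = 10 * M^(-2.5) = 10 * 0.6^(-2.5) = 35.861

35.861 Gyr


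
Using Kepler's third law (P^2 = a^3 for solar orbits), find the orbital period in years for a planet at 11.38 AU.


P = a^(3/2) = 11.38^1.5 = 38.3896

38.3896 years


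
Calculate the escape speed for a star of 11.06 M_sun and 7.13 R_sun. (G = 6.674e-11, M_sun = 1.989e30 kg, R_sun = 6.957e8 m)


M = 11.06 * 1.989e30 kg = 2.199834e+31 kg; R = 7.13 * 6.957e8 m = 4.960341e+09 m. v_esc = sqrt(2GM/R) = sqrt(2 * 6.674e-11 * 2.199834e+31 / 4.960341e+09) = 769391.3288

769391.3288 m/s


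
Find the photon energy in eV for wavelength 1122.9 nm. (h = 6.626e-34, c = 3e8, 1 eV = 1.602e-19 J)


E = hc/lambda = 6.626e-34 * 3e8 / 1.123e-06 = 1.770e-19 J = 1.105 eV

1.105 eV


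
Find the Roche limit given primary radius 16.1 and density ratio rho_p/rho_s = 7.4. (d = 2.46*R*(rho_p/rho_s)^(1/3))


d_Roche = 2.46 * 16.1 * 7.4^(1/3) = 77.18

77.18


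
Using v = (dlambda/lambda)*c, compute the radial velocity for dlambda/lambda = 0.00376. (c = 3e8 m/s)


v = (dlambda/lambda) * c = 0.00376 * 3e8 = 1.128e+06

1.128e+06 m/s


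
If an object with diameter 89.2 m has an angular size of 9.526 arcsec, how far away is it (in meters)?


D = size / theta_rad, theta_rad = 9.526 * pi/(180*3600) = 4.618e-05, D = 1.931e+06

1.931e+06 m


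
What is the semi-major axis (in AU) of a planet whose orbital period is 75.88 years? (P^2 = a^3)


a = P^(2/3) = 75.88^(2/3) = 17.9233

17.9233 AU


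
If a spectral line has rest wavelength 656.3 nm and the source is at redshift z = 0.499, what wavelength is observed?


lam_obs = lam_emit * (1 + z) = 656.3 * (1 + 0.499) = 983.7937

983.7937 nm


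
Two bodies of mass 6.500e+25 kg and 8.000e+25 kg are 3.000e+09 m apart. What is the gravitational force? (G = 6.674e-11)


F = G*m1*m2/r^2 = 6.674e-11 * 6.500e+25 * 8.000e+25 / (3.000e+09)^2 = 6.674e-11 * 5.200e+51 / 9.000e+18 = 3.856e+22

3.856e+22 N


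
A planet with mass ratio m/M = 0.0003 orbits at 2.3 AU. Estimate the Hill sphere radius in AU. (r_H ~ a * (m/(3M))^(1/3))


r_H = a * (m/3M)^(1/3) = 2.3 * (0.0003/3)^(1/3) = 0.1068

0.1068 AU


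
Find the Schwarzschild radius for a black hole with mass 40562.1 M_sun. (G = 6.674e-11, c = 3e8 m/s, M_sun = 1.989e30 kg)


M = 40562.1 * 1.989e30 kg = 8.06780169e+34 kg. rs = 2GM/c^2 = 2 * 6.674e-11 * 8.06780169e+34 / (3e8)^2 = 1.197e+08

1.197e+08 m


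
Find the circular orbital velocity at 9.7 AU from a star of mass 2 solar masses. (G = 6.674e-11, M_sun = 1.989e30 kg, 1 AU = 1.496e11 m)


v = sqrt(GM/r) = sqrt(6.674e-11 * 3.978e+30 / 1.451e+12) = 13526.1384

13526.1384 m/s


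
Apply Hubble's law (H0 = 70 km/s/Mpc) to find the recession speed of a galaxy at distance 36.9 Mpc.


v = H0 * d = 70 * 36.9 = 2583.0

2583.0 km/s


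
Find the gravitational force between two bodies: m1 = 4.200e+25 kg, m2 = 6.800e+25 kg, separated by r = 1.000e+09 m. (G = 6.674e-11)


F = G*m1*m2/r^2 = 6.674e-11 * 4.200e+25 * 6.800e+25 / (1.000e+09)^2 = 6.674e-11 * 2.856e+51 / 1.000e+18 = 1.906e+23

1.906e+23 N


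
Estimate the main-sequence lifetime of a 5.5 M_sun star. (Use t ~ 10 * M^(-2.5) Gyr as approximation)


t = 10 * M^(-2.5) = 10 * 5.5^(-2.5) = 0.141

0.141 Gyr


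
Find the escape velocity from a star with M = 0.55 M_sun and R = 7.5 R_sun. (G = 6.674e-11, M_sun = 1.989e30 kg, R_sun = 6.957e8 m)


M = 0.55 * 1.989e30 kg = 1.09395e+30 kg; R = 7.5 * 6.957e8 m = 5.21775e+09 m. v_esc = sqrt(2GM/R) = sqrt(2 * 6.674e-11 * 1.09395e+30 / 5.21775e+09) = 167288.1591

167288.1591 m/s


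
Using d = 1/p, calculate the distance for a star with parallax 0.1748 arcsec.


d = 1/p = 1/0.1748 = 5.7208

5.7208 pc


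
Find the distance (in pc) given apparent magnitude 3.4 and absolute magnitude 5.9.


d = 10^((m - M + 5)/5) = 10^((3.4 - 5.9 + 5)/5) = 3.1623

3.1623 pc


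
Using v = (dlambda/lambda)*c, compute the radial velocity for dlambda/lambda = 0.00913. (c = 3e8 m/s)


v = (dlambda/lambda) * c = 0.00913 * 3e8 = 2.739e+06

2.739e+06 m/s


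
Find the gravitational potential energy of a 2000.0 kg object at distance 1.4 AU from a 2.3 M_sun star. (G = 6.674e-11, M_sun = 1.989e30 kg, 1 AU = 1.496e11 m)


M = 2.3 * 1.989e30 kg = 4.5747e+30 kg; r = 1.4 AU * 1.496e11 m/AU = 2.0944e+11 m. U = -GM*m/r = -(6.674e-11 * 4.5747e+30 * 2000.0) / 2.0944e+11 = -2.916e+12

-2.916e+12 J


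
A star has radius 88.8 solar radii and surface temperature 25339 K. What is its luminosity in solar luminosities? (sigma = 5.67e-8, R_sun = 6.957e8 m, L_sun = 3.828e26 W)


R = 88.8 * 6.957e8 m = 6.177816e+10 m. L = 4*pi*R^2*sigma*T^4 = 4*pi*(6.177816e+10)^2 * 5.67e-8 * 25339^4 = 1.121039066e+33 W. L/L_sun = 1.121039066e+33 / 3.828e26 = 2.929e+06

2.929e+06 L_sun


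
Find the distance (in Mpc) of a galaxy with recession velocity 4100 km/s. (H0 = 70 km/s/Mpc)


d = v / H0 = 4100 / 70 = 58.5714

58.5714 Mpc


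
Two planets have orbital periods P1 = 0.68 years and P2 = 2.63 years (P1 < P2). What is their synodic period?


1/P_syn = |1/P1 - 1/P2| = |1/0.68 - 1/2.63| => P_syn = 0.9171

0.9171 years


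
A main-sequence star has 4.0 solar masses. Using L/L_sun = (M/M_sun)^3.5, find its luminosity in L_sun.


L/L_sun = (M/M_sun)^3.5 = 4.0^3.5 = 128.0

128.0 L_sun


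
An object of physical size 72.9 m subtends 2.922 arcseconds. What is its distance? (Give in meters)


D = size / theta_rad, theta_rad = 2.922 * pi/(180*3600) = 1.417e-05, D = 5.146e+06

5.146e+06 m


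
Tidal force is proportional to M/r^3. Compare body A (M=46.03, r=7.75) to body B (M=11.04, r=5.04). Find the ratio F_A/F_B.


Ratio = (M1/r1^3) / (M2/r2^3) = (46.03/7.75^3) / (11.04/5.04^3) = 1.1467

1.1467


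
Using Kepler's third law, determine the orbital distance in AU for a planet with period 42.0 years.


a = P^(2/3) = 42.0^(2/3) = 12.0828

12.0828 AU


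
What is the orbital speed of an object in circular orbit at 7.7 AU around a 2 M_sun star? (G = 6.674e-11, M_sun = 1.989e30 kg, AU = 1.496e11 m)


v = sqrt(GM/r) = sqrt(6.674e-11 * 3.978e+30 / 1.152e+12) = 15181.4877

15181.4877 m/s


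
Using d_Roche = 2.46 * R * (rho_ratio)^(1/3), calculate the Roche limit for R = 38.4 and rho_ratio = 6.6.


d_Roche = 2.46 * 38.4 * 6.6^(1/3) = 177.1934

177.1934


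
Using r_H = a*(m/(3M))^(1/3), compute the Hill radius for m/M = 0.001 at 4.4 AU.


r_H = a * (m/3M)^(1/3) = 4.4 * (0.001/3)^(1/3) = 0.3051

0.3051 AU


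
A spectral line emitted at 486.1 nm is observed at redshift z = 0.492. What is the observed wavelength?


lam_obs = lam_emit * (1 + z) = 486.1 * (1 + 0.492) = 725.2612

725.2612 nm


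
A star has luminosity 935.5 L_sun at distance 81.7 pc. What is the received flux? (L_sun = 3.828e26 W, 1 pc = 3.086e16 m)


F = L / (4*pi*d^2) = 3.581e+29 / (4*pi*(2.521e+18)^2) = 4.483e-09

4.483e-09 W/m^2


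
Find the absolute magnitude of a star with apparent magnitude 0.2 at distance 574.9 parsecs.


M = m - 5*log10(d) + 5 = 0.2 - 5*log10(574.9) + 5 = -8.598

-8.598


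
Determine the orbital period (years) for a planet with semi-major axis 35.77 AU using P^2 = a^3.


P = a^(3/2) = 35.77^1.5 = 213.9333

213.9333 years


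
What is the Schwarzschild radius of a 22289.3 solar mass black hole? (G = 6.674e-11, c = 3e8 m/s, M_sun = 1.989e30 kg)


M = 22289.3 * 1.989e30 kg = 4.43334177e+34 kg. rs = 2GM/c^2 = 2 * 6.674e-11 * 4.43334177e+34 / (3e8)^2 = 6.575e+07

6.575e+07 m


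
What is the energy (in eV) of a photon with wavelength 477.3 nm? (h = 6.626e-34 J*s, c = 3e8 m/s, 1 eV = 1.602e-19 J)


E = hc/lambda = 6.626e-34 * 3e8 / 4.773e-07 = 4.165e-19 J = 2.5997 eV

2.5997 eV


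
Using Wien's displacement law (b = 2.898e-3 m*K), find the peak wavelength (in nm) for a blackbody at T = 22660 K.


lam_max = b / T = 2.898e-3 / 22660 = 1.279e-07 m = 127.8906 nm

127.8906 nm


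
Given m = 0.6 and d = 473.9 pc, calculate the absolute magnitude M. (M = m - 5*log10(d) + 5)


M = m - 5*log10(d) + 5 = 0.6 - 5*log10(473.9) + 5 = -7.7784

-7.7784


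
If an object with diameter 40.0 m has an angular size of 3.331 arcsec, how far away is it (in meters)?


D = size / theta_rad, theta_rad = 3.331 * pi/(180*3600) = 1.615e-05, D = 2.477e+06

2.477e+06 m


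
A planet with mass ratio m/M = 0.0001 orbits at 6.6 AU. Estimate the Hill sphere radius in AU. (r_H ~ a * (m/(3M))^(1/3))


r_H = a * (m/3M)^(1/3) = 6.6 * (0.0001/3)^(1/3) = 0.2124

0.2124 AU


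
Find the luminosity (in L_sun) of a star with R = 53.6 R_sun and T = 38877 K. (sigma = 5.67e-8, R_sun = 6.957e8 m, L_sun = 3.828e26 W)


R = 53.6 * 6.957e8 m = 3.728952e+10 m. L = 4*pi*R^2*sigma*T^4 = 4*pi*(3.728952e+10)^2 * 5.67e-8 * 38877^4 = 2.26327584e+33 W. L/L_sun = 2.26327584e+33 / 3.828e26 = 5.912e+06

5.912e+06 L_sun


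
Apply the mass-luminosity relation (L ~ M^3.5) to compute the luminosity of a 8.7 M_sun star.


L/L_sun = (M/M_sun)^3.5 = 8.7^3.5 = 1942.3048

1942.3048 L_sun


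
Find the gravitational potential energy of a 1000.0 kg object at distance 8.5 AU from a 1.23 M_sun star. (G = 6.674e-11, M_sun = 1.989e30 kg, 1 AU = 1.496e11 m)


M = 1.23 * 1.989e30 kg = 2.44647e+30 kg; r = 8.5 AU * 1.496e11 m/AU = 1.2716e+12 m. U = -GM*m/r = -(6.674e-11 * 2.44647e+30 * 1000.0) / 1.2716e+12 = -1.284e+11

-1.284e+11 J


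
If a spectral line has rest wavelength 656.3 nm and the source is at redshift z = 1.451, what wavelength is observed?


lam_obs = lam_emit * (1 + z) = 656.3 * (1 + 1.451) = 1608.5913

1608.5913 nm


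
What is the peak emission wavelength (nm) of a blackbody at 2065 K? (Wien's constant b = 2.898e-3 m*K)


lam_max = b / T = 2.898e-3 / 2065 = 1.403e-06 m = 1403.3898 nm

1403.3898 nm


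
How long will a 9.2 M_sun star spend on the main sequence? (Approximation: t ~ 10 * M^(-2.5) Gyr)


t = 10 * M^(-2.5) = 10 * 9.2^(-2.5) = 0.039

0.039 Gyr


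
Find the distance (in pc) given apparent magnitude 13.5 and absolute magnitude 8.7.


d = 10^((m - M + 5)/5) = 10^((13.5 - 8.7 + 5)/5) = 91.2011

91.2011 pc


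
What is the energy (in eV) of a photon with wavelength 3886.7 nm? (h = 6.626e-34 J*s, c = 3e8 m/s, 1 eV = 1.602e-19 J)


E = hc/lambda = 6.626e-34 * 3e8 / 3.887e-06 = 5.114e-20 J = 0.3192 eV

0.3192 eV


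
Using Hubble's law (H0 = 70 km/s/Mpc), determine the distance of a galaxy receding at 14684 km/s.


d = v / H0 = 14684 / 70 = 209.7714

209.7714 Mpc


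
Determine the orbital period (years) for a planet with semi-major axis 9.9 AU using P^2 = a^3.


P = a^(3/2) = 9.9^1.5 = 31.1496

31.1496 years


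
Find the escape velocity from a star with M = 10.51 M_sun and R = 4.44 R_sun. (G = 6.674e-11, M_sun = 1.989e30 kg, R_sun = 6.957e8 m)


M = 10.51 * 1.989e30 kg = 2.090439e+31 kg; R = 4.44 * 6.957e8 m = 3.088908e+09 m. v_esc = sqrt(2GM/R) = sqrt(2 * 6.674e-11 * 2.090439e+31 / 3.088908e+09) = 950439.2476

950439.2476 m/s


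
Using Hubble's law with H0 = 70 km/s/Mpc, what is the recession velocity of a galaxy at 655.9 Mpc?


v = H0 * d = 70 * 655.9 = 45913.0

45913.0 km/s


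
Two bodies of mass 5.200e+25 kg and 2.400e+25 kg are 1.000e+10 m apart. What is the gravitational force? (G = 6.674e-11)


F = G*m1*m2/r^2 = 6.674e-11 * 5.200e+25 * 2.400e+25 / (1.000e+10)^2 = 6.674e-11 * 1.248e+51 / 1.000e+20 = 8.329e+20

8.329e+20 N


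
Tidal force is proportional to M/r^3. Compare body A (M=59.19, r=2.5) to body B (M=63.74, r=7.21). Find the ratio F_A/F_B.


Ratio = (M1/r1^3) / (M2/r2^3) = (59.19/2.5^3) / (63.74/7.21^3) = 22.2752

22.2752


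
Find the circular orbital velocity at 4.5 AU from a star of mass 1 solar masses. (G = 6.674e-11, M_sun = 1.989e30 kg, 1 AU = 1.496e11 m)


v = sqrt(GM/r) = sqrt(6.674e-11 * 1.989e+30 / 6.732e+11) = 14042.3062

14042.3062 m/s


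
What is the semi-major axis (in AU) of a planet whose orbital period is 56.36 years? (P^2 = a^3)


a = P^(2/3) = 56.36^(2/3) = 14.6999

14.6999 AU


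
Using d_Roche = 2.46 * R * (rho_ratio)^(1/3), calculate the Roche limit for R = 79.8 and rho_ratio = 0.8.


d_Roche = 2.46 * 79.8 * 0.8^(1/3) = 182.2362

182.2362


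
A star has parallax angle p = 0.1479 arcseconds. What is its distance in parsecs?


d = 1/p = 1/0.1479 = 6.7613

6.7613 pc


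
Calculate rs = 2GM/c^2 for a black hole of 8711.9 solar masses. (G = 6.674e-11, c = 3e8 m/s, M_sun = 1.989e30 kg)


M = 8711.9 * 1.989e30 kg = 1.73279691e+34 kg. rs = 2GM/c^2 = 2 * 6.674e-11 * 1.73279691e+34 / (3e8)^2 = 2.570e+07

2.570e+07 m


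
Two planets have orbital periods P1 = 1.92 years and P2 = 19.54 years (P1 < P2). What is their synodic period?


1/P_syn = |1/P1 - 1/P2| = |1/1.92 - 1/19.54| => P_syn = 2.1292

2.1292 years


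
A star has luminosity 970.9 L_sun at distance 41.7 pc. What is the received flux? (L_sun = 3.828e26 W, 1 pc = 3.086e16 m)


F = L / (4*pi*d^2) = 3.717e+29 / (4*pi*(1.287e+18)^2) = 1.786e-08

1.786e-08 W/m^2


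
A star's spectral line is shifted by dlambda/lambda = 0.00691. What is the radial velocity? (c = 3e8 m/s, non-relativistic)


v = (dlambda/lambda) * c = 0.00691 * 3e8 = 2.073e+06

2.073e+06 m/s


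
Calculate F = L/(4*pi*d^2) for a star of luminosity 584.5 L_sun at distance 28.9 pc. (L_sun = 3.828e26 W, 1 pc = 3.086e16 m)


F = L / (4*pi*d^2) = 2.237e+29 / (4*pi*(8.919e+17)^2) = 2.239e-08

2.239e-08 W/m^2


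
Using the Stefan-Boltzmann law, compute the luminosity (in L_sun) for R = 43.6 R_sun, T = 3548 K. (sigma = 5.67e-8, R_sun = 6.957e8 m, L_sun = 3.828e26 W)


R = 43.6 * 6.957e8 m = 3.033252e+10 m. L = 4*pi*R^2*sigma*T^4 = 4*pi*(3.033252e+10)^2 * 5.67e-8 * 3548^4 = 1.038829689e+29 W. L/L_sun = 1.038829689e+29 / 3.828e26 = 271.3766

271.3766 L_sun


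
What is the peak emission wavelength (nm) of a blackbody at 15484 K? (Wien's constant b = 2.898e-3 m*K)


lam_max = b / T = 2.898e-3 / 15484 = 1.872e-07 m = 187.1609 nm

187.1609 nm


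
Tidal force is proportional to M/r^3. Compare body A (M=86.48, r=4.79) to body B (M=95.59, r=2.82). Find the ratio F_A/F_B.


Ratio = (M1/r1^3) / (M2/r2^3) = (86.48/4.79^3) / (95.59/2.82^3) = 0.1846

0.1846


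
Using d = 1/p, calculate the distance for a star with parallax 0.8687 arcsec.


d = 1/p = 1/0.8687 = 1.1511

1.1511 pc


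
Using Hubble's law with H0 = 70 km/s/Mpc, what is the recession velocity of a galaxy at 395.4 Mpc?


v = H0 * d = 70 * 395.4 = 27678.0

27678.0 km/s


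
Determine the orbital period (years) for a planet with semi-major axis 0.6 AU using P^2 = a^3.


P = a^(3/2) = 0.6^1.5 = 0.4648

0.4648 years


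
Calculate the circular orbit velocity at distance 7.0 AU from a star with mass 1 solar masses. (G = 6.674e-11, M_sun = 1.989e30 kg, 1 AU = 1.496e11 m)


v = sqrt(GM/r) = sqrt(6.674e-11 * 1.989e+30 / 1.047e+12) = 11258.8926

11258.8926 m/s


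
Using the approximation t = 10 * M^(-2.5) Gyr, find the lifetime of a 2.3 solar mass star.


t = 10 * M^(-2.5) = 10 * 2.3^(-2.5) = 1.2465

1.2465 Gyr


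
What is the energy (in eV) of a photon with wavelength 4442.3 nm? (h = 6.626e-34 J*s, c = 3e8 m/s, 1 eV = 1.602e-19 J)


E = hc/lambda = 6.626e-34 * 3e8 / 4.442e-06 = 4.475e-20 J = 0.2793 eV

0.2793 eV


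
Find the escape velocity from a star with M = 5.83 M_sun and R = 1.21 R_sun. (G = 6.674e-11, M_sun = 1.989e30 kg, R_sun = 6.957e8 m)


M = 5.83 * 1.989e30 kg = 1.159587e+31 kg; R = 1.21 * 6.957e8 m = 8.41797e+08 m. v_esc = sqrt(2GM/R) = sqrt(2 * 6.674e-11 * 1.159587e+31 / 8.41797e+08) = 1.356e+06

1.356e+06 m/s


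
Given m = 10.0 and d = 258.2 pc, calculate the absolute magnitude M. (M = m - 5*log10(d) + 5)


M = m - 5*log10(d) + 5 = 10.0 - 5*log10(258.2) + 5 = 2.9402

2.9402


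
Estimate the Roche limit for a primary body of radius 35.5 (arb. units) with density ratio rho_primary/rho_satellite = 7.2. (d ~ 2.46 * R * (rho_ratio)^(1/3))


d_Roche = 2.46 * 35.5 * 7.2^(1/3) = 168.6324

168.6324


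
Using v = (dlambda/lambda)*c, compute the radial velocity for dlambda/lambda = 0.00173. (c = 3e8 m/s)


v = (dlambda/lambda) * c = 0.00173 * 3e8 = 519000.0

519000.0 m/s


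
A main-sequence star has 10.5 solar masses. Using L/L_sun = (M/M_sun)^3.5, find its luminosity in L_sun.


L/L_sun = (M/M_sun)^3.5 = 10.5^3.5 = 3751.1337

3751.1337 L_sun


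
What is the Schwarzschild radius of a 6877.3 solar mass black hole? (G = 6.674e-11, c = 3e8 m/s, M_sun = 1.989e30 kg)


M = 6877.3 * 1.989e30 kg = 1.36789497e+34 kg. rs = 2GM/c^2 = 2 * 6.674e-11 * 1.36789497e+34 / (3e8)^2 = 2.029e+07

2.029e+07 m


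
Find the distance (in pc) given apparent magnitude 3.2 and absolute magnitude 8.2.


d = 10^((m - M + 5)/5) = 10^((3.2 - 8.2 + 5)/5) = 1.0

1.0 pc


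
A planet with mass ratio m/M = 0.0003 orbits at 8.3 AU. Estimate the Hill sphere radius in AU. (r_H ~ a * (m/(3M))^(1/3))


r_H = a * (m/3M)^(1/3) = 8.3 * (0.0003/3)^(1/3) = 0.3853

0.3853 AU


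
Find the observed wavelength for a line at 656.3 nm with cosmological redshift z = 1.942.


lam_obs = lam_emit * (1 + z) = 656.3 * (1 + 1.942) = 1930.8346

1930.8346 nm


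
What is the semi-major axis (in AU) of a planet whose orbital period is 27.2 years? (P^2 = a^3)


a = P^(2/3) = 27.2^(2/3) = 9.0444

9.0444 AU


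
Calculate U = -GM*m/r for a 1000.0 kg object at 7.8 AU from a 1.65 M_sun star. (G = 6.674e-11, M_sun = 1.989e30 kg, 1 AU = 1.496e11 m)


M = 1.65 * 1.989e30 kg = 3.28185e+30 kg; r = 7.8 AU * 1.496e11 m/AU = 1.16688e+12 m. U = -GM*m/r = -(6.674e-11 * 3.28185e+30 * 1000.0) / 1.16688e+12 = -1.877e+11

-1.877e+11 J


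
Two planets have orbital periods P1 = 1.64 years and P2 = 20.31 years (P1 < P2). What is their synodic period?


1/P_syn = |1/P1 - 1/P2| = |1/1.64 - 1/20.31| => P_syn = 1.7841

1.7841 years


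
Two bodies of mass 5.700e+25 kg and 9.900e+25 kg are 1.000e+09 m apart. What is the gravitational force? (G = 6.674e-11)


F = G*m1*m2/r^2 = 6.674e-11 * 5.700e+25 * 9.900e+25 / (1.000e+09)^2 = 6.674e-11 * 5.643e+51 / 1.000e+18 = 3.766e+23

3.766e+23 N


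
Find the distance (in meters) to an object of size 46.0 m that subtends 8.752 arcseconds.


D = size / theta_rad, theta_rad = 8.752 * pi/(180*3600) = 4.243e-05, D = 1.084e+06

1.084e+06 m


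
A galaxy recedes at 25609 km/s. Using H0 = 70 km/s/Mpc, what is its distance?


d = v / H0 = 25609 / 70 = 365.8429

365.8429 Mpc


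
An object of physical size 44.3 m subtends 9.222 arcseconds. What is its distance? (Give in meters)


D = size / theta_rad, theta_rad = 9.222 * pi/(180*3600) = 4.471e-05, D = 990840.4811

990840.4811 m


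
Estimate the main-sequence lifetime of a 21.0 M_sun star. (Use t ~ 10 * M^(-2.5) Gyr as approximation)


t = 10 * M^(-2.5) = 10 * 21.0^(-2.5) = 0.0049

0.0049 Gyr


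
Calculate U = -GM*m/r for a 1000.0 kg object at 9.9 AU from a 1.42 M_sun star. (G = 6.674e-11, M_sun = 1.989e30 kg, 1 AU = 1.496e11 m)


M = 1.42 * 1.989e30 kg = 2.82438e+30 kg; r = 9.9 AU * 1.496e11 m/AU = 1.48104e+12 m. U = -GM*m/r = -(6.674e-11 * 2.82438e+30 * 1000.0) / 1.48104e+12 = -1.273e+11

-1.273e+11 J


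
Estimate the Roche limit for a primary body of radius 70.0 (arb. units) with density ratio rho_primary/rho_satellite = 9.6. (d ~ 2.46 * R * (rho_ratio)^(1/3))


d_Roche = 2.46 * 70.0 * 9.6^(1/3) = 365.9796

365.9796


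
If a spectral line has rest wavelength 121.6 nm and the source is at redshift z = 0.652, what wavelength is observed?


lam_obs = lam_emit * (1 + z) = 121.6 * (1 + 0.652) = 200.8832

200.8832 nm


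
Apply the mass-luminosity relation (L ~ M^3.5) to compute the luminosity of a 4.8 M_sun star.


L/L_sun = (M/M_sun)^3.5 = 4.8^3.5 = 242.2949

242.2949 L_sun


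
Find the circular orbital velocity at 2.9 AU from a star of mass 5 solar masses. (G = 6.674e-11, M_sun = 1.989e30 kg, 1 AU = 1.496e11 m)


v = sqrt(GM/r) = sqrt(6.674e-11 * 9.945e+30 / 4.338e+11) = 39113.862

39113.862 m/s


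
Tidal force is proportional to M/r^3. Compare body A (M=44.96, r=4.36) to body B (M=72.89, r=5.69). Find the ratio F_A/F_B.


Ratio = (M1/r1^3) / (M2/r2^3) = (44.96/4.36^3) / (72.89/5.69^3) = 1.371

1.371


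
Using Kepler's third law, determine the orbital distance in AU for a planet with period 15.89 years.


a = P^(2/3) = 15.89^(2/3) = 6.3205

6.3205 AU


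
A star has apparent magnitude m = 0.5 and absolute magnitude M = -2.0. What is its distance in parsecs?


d = 10^((m - M + 5)/5) = 10^((0.5 - -2.0 + 5)/5) = 31.6228

31.6228 pc


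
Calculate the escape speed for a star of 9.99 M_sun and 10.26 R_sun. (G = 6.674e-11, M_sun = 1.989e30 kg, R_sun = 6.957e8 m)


M = 9.99 * 1.989e30 kg = 1.987011e+31 kg; R = 10.26 * 6.957e8 m = 7.137882e+09 m. v_esc = sqrt(2GM/R) = sqrt(2 * 6.674e-11 * 1.987011e+31 / 7.137882e+09) = 609569.9545

609569.9545 m/s


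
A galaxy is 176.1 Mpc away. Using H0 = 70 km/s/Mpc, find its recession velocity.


v = H0 * d = 70 * 176.1 = 12327.0

12327.0 km/s


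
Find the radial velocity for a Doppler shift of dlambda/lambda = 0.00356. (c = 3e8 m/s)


v = (dlambda/lambda) * c = 0.00356 * 3e8 = 1.068e+06

1.068e+06 m/s


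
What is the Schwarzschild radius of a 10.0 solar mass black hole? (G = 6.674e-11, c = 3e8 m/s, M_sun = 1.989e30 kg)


M = 10.0 * 1.989e30 kg = 1.989e+31 kg. rs = 2GM/c^2 = 2 * 6.674e-11 * 1.989e+31 / (3e8)^2 = 29499.08

29499.08 m


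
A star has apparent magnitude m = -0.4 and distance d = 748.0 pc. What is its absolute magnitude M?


M = m - 5*log10(d) + 5 = -0.4 - 5*log10(748.0) + 5 = -9.7695

-9.7695


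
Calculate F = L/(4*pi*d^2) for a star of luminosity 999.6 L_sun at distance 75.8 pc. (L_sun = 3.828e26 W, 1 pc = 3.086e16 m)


F = L / (4*pi*d^2) = 3.826e+29 / (4*pi*(2.339e+18)^2) = 5.565e-09

5.565e-09 W/m^2


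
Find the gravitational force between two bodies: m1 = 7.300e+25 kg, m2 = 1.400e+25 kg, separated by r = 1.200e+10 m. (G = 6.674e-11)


F = G*m1*m2/r^2 = 6.674e-11 * 7.300e+25 * 1.400e+25 / (1.200e+10)^2 = 6.674e-11 * 1.022e+51 / 1.440e+20 = 4.737e+20

4.737e+20 N


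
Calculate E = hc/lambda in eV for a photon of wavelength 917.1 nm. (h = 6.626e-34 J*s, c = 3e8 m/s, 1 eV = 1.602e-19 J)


E = hc/lambda = 6.626e-34 * 3e8 / 9.171e-07 = 2.167e-19 J = 1.353 eV

1.353 eV


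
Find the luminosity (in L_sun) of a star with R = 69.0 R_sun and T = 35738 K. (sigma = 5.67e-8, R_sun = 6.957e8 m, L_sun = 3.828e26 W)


R = 69.0 * 6.957e8 m = 4.80033e+10 m. L = 4*pi*R^2*sigma*T^4 = 4*pi*(4.80033e+10)^2 * 5.67e-8 * 35738^4 = 2.678280684e+33 W. L/L_sun = 2.678280684e+33 / 3.828e26 = 6.997e+06

6.997e+06 L_sun


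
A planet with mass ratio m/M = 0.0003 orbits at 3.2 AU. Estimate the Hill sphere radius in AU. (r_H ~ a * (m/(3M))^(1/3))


r_H = a * (m/3M)^(1/3) = 3.2 * (0.0003/3)^(1/3) = 0.1485

0.1485 AU
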